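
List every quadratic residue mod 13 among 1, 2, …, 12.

Square k = 1,…,6 (k and 13−k give the same square):
1²=1, 2²=4, 3²=9, 4²≡3, 5²≡12, 6²≡10 (mod 13).
So the quadratic residues mod 13 are {1, 3, 4, 9, 10, 12}.

1, 3, 4, 9, 10, 12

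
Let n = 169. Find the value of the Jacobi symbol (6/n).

Pull out 2: since 169 ≡ 1 (mod 8), (2/169) = +1.
Reciprocity: 3 ≡ 3 and 169 ≡ 1 (mod 4), so (3/169) = +(169/3).
Reduce top mod 3: now compute (1/3).
Reached (1/3) = 1. Collecting the sign flips along the way, the symbol is +1.

1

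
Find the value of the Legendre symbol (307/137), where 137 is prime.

-1

First reduce: 307 ≡ 33 (mod 137).
Reciprocity: 33 ≡ 1 and 137 ≡ 1 (mod 4), so (33/137) = +(137/33).
Reduce top mod 33: now compute (5/33).
Reciprocity: 5 ≡ 1 and 33 ≡ 1 (mod 4), so (5/33) = +(33/5).
Reduce top mod 5: now compute (3/5).
Reciprocity: 3 ≡ 3 and 5 ≡ 1 (mod 4), so (3/5) = +(5/3).
Reduce top mod 3: now compute (2/3).
Pull out 2: since 3 ≡ 3 (mod 8), (2/3) = -1.
Reached (1/3) = 1. Collecting the sign flips along the way, the symbol is -1.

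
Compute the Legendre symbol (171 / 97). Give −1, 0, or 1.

Euler's criterion: (171/97) ≡ 74^48 (mod 97).
74^2 ≡ 44 (mod 97)
74^4 ≡ 93 (mod 97)
74^8 ≡ 16 (mod 97)
74^16 ≡ 62 (mod 97)
74^32 ≡ 61 (mod 97)
74^48 = 74^(32+16) ≡ 96 (mod 97).
Result is 96 ≡ −1, so (171/97) = −1.

-1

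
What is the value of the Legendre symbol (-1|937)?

1

First reduce: -1 ≡ 936 (mod 937).
Pull out 2^3: since 937 ≡ 1 (mod 8), (2/937) = +1, so (2/937)^3 = +1.
Reciprocity: 117 ≡ 1 and 937 ≡ 1 (mod 4), so (117/937) = +(937/117).
Reduce top mod 117: now compute (1/117).
Reached (1/117) = 1. Collecting the sign flips along the way, the symbol is +1.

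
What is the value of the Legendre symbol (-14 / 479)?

-1

First reduce: -14 ≡ 465 (mod 479).
Reciprocity: 465 ≡ 1 and 479 ≡ 3 (mod 4), so (465/479) = +(479/465).
Reduce top mod 465: now compute (14/465).
Pull out 2: since 465 ≡ 1 (mod 8), (2/465) = +1.
Reciprocity: 7 ≡ 3 and 465 ≡ 1 (mod 4), so (7/465) = +(465/7).
Reduce top mod 7: now compute (3/7).
Reciprocity: 3 ≡ 3 and 7 ≡ 3 (mod 4), so (3/7) = −(7/3).
Reduce top mod 3: now compute (1/3).
Reached (1/3) = 1. Collecting the sign flips along the way, the symbol is -1.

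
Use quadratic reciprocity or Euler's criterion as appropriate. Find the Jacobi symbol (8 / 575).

1

Pull out 2^3: since 575 ≡ 7 (mod 8), (2/575) = +1, so (2/575)^3 = +1.
Reached (1/575) = 1. Collecting the sign flips along the way, the symbol is +1.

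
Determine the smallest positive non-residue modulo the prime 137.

(2/137) = +1, so 2 is a residue.
(3/137) = −1, so 3 is the smallest positive non-residue mod 137.

3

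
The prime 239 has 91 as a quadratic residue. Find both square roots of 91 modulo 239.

Since 239 ≡ 3 (mod 4), a square root of 91 is 91^((239+1)/4) = 91^60 mod 239.
Repeated squaring: 91^2≡155, 91^4≡125, 91^8≡90, 91^16≡213, 91^32≡198 (mod 239).
91^60 = 91^(32+16+8+4) ≡ 197 (mod 239).
Check: 197² = 38809 ≡ 91 (mod 239). The two roots are 42 and 197.

42, 197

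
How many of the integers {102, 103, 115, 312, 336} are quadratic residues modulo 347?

(102/347) = +1 → QR.
(103/347) = -1 → non-residue.
(115/347) = +1 → QR.
(312/347) = -1 → non-residue.
(336/347) = -1 → non-residue.
Total quadratic residues among the 5: 2.

2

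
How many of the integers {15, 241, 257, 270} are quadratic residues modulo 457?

2

(15/457) = -1 → non-residue.
(241/457) = +1 → QR.
(257/457) = +1 → QR.
(270/457) = -1 → non-residue.
Total quadratic residues among the 4: 2.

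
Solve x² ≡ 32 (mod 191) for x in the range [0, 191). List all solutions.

37, 154

Since 191 ≡ 3 (mod 4), a square root of 32 is 32^((191+1)/4) = 32^48 mod 191.
Repeated squaring: 32^2≡69, 32^4≡177, 32^8≡5, 32^16≡25, 32^32≡52 (mod 191).
32^48 = 32^(32+16) ≡ 154 (mod 191).
Check: 154² = 23716 ≡ 32 (mod 191). The two roots are 37 and 154.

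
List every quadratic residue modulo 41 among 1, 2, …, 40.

1,2,4,5,8,9,10,16,18,20,21,23,25,31,32,33,36,37,39,40

Square k = 1,…,20 (k and 41−k give the same square):
1²=1, 2²=4, 3²=9, 4²=16, 5²=25, 6²=36, 7²≡8, 8²≡23, 9²≡40, 10²≡18, 11²≡39, 12²≡21, 13²≡5, 14²≡32, 15²≡20, 16²≡10, 17²≡2, 18²≡37, 19²≡33, 20²≡31 (mod 41).
So the quadratic residues mod 41 are {1, 2, 4, 5, 8, 9, 10, 16, 18, 20, 21, 23, 25, 31, 32, 33, 36, 37, 39, 40}.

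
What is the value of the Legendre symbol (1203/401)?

0

First reduce: 1203 ≡ 0 (mod 401).
Top reduces to 0: gcd > 1, so the symbol is 0.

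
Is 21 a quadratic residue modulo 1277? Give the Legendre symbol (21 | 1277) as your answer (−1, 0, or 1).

1

Reciprocity: 21 ≡ 1 and 1277 ≡ 1 (mod 4), so (21/1277) = +(1277/21).
Reduce top mod 21: now compute (17/21).
Reciprocity: 17 ≡ 1 and 21 ≡ 1 (mod 4), so (17/21) = +(21/17).
Reduce top mod 17: now compute (4/17).
Pull out 2^2: since 17 ≡ 1 (mod 8), (2/17) = +1, so (2/17)^2 = +1.
Reached (1/17) = 1. Collecting the sign flips along the way, the symbol is +1.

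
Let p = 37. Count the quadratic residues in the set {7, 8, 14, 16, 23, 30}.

(7/37) = +1 → QR.
(8/37) = -1 → non-residue.
(14/37) = -1 → non-residue.
(16/37) = +1 → QR.
(23/37) = -1 → non-residue.
(30/37) = +1 → QR.
Total quadratic residues among the 6: 3.

3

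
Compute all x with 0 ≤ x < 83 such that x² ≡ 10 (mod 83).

Since 83 ≡ 3 (mod 4), a square root of 10 is 10^((83+1)/4) = 10^21 mod 83.
Repeated squaring: 10^2≡17, 10^4≡40, 10^8≡23, 10^16≡31 (mod 83).
10^21 = 10^(16+4+1) ≡ 33 (mod 83).
Check: 33² = 1089 ≡ 10 (mod 83). The two roots are 33 and 50.

33, 50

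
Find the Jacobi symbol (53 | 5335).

Reciprocity: 53 ≡ 1 and 5335 ≡ 3 (mod 4), so (53/5335) = +(5335/53).
Reduce top mod 53: now compute (35/53).
Reciprocity: 35 ≡ 3 and 53 ≡ 1 (mod 4), so (35/53) = +(53/35).
Reduce top mod 35: now compute (18/35).
Pull out 2: since 35 ≡ 3 (mod 8), (2/35) = -1.
Reciprocity: 9 ≡ 1 and 35 ≡ 3 (mod 4), so (9/35) = +(35/9).
Reduce top mod 9: now compute (8/9).
Pull out 2^3: since 9 ≡ 1 (mod 8), (2/9) = +1, so (2/9)^3 = +1.
Reached (1/9) = 1. Collecting the sign flips along the way, the symbol is -1.

-1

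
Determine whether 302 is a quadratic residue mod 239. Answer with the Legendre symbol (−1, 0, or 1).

Euler's criterion: (302/239) ≡ 63^119 (mod 239).
63^2 ≡ 145 (mod 239)
63^4 ≡ 232 (mod 239)
63^8 ≡ 49 (mod 239)
63^16 ≡ 11 (mod 239)
63^32 ≡ 121 (mod 239)
63^64 ≡ 62 (mod 239)
63^119 = 63^(64+32+16+4+2+1) ≡ 238 (mod 239).
Result is 238 ≡ −1, so (302/239) = −1.

-1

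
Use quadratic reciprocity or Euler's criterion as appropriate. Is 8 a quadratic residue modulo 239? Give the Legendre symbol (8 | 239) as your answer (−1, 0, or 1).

Pull out 2^3: since 239 ≡ 7 (mod 8), (2/239) = +1, so (2/239)^3 = +1.
Reached (1/239) = 1. Collecting the sign flips along the way, the symbol is +1.

1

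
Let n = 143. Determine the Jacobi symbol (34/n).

Pull out 2: since 143 ≡ 7 (mod 8), (2/143) = +1.
Reciprocity: 17 ≡ 1 and 143 ≡ 3 (mod 4), so (17/143) = +(143/17).
Reduce top mod 17: now compute (7/17).
Reciprocity: 7 ≡ 3 and 17 ≡ 1 (mod 4), so (7/17) = +(17/7).
Reduce top mod 7: now compute (3/7).
Reciprocity: 3 ≡ 3 and 7 ≡ 3 (mod 4), so (3/7) = −(7/3).
Reduce top mod 3: now compute (1/3).
Reached (1/3) = 1. Collecting the sign flips along the way, the symbol is -1.

-1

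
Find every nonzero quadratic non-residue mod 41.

3 6 7 11 12 13 14 15 17 19 22 24 26 27 28 29 30 34 35 38

Square k = 1,…,20 (k and 41−k give the same square):
1²=1, 2²=4, 3²=9, 4²=16, 5²=25, 6²=36, 7²≡8, 8²≡23, 9²≡40, 10²≡18, 11²≡39, 12²≡21, 13²≡5, 14²≡32, 15²≡20, 16²≡10, 17²≡2, 18²≡37, 19²≡33, 20²≡31 (mod 41).
The residues are {1, 2, 4, 5, 8, 9, 10, 16, 18, 20, 21, 23, 25, 31, 32, 33, 36, 37, 39, 40}; the non-residues are the remaining 20 nonzero classes.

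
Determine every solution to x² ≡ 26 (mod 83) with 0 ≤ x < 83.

Since 83 ≡ 3 (mod 4), a square root of 26 is 26^((83+1)/4) = 26^21 mod 83.
Repeated squaring: 26^2≡12, 26^4≡61, 26^8≡69, 26^16≡30 (mod 83).
26^21 = 26^(16+4+1) ≡ 21 (mod 83).
Check: 21² = 441 ≡ 26 (mod 83). The two roots are 21 and 62.

21, 62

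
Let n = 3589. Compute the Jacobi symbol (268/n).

Pull out 2^2: since 3589 ≡ 5 (mod 8), (2/3589) = -1, so (2/3589)^2 = +1.
Reciprocity: 67 ≡ 3 and 3589 ≡ 1 (mod 4), so (67/3589) = +(3589/67).
Reduce top mod 67: now compute (38/67).
Pull out 2: since 67 ≡ 3 (mod 8), (2/67) = -1.
Reciprocity: 19 ≡ 3 and 67 ≡ 3 (mod 4), so (19/67) = −(67/19).
Reduce top mod 19: now compute (10/19).
Pull out 2: since 19 ≡ 3 (mod 8), (2/19) = -1.
Reciprocity: 5 ≡ 1 and 19 ≡ 3 (mod 4), so (5/19) = +(19/5).
Reduce top mod 5: now compute (4/5).
Pull out 2^2: since 5 ≡ 5 (mod 8), (2/5) = -1, so (2/5)^2 = +1.
Reached (1/5) = 1. Collecting the sign flips along the way, the symbol is -1.

-1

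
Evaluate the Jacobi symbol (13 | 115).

-1

Reciprocity: 13 ≡ 1 and 115 ≡ 3 (mod 4), so (13/115) = +(115/13).
Reduce top mod 13: now compute (11/13).
Reciprocity: 11 ≡ 3 and 13 ≡ 1 (mod 4), so (11/13) = +(13/11).
Reduce top mod 11: now compute (2/11).
Pull out 2: since 11 ≡ 3 (mod 8), (2/11) = -1.
Reached (1/11) = 1. Collecting the sign flips along the way, the symbol is -1.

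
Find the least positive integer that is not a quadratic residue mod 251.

(2/251) = −1, so 2 is the smallest positive non-residue mod 251.

2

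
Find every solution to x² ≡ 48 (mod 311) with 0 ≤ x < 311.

Since 311 ≡ 3 (mod 4), a square root of 48 is 48^((311+1)/4) = 48^78 mod 311.
Repeated squaring: 48^2≡127, 48^4≡268, 48^8≡294, 48^16≡289, 48^32≡173, 48^64≡73 (mod 311).
48^78 = 48^(64+8+4+2) ≡ 100 (mod 311).
Check: 100² = 10000 ≡ 48 (mod 311). The two roots are 100 and 211.

100, 211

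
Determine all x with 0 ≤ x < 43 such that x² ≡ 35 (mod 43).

Since 43 ≡ 3 (mod 4), a square root of 35 is 35^((43+1)/4) = 35^11 mod 43.
Repeated squaring: 35^2≡21, 35^4≡11, 35^8≡35 (mod 43).
35^11 = 35^(8+2+1) ≡ 11 (mod 43).
Check: 11² = 121 ≡ 35 (mod 43). The two roots are 11 and 32.

11, 32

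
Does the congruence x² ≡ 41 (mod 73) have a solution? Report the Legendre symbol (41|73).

Euler's criterion: (41/73) ≡ 41^36 (mod 73).
41^2 ≡ 2 (mod 73)
41^4 ≡ 4 (mod 73)
41^8 ≡ 16 (mod 73)
41^16 ≡ 37 (mod 73)
41^32 ≡ 55 (mod 73)
41^36 = 41^(32+4) ≡ 1 (mod 73).
Result is 1, so (41/73) = 1.

1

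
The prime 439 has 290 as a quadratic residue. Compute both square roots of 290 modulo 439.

27, 412

Since 439 ≡ 3 (mod 4), a square root of 290 is 290^((439+1)/4) = 290^110 mod 439.
Repeated squaring: 290^2≡251, 290^4≡224, 290^8≡130, 290^16≡218, 290^32≡112, 290^64≡252 (mod 439).
290^110 = 290^(64+32+8+4+2) ≡ 412 (mod 439).
Check: 412² = 169744 ≡ 290 (mod 439). The two roots are 27 and 412.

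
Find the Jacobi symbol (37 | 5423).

Reciprocity: 37 ≡ 1 and 5423 ≡ 3 (mod 4), so (37/5423) = +(5423/37).
Reduce top mod 37: now compute (21/37).
Reciprocity: 21 ≡ 1 and 37 ≡ 1 (mod 4), so (21/37) = +(37/21).
Reduce top mod 21: now compute (16/21).
Pull out 2^4: since 21 ≡ 5 (mod 8), (2/21) = -1, so (2/21)^4 = +1.
Reached (1/21) = 1. Collecting the sign flips along the way, the symbol is +1.

1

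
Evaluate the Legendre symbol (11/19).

1

Euler's criterion: (11/19) ≡ 11^9 (mod 19).
11^2 ≡ 7 (mod 19)
11^4 ≡ 11 (mod 19)
11^8 ≡ 7 (mod 19)
11^9 = 11^(8+1) ≡ 1 (mod 19).
Result is 1, so (11/19) = 1.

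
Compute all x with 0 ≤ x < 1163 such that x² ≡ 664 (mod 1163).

342, 821

Since 1163 ≡ 3 (mod 4), a square root of 664 is 664^((1163+1)/4) = 664^291 mod 1163.
Repeated squaring: 664^2≡119, 664^4≡205, 664^8≡157, 664^16≡226, 664^32≡1067, 664^64≡1075, 664^128≡766, 664^256≡604 (mod 1163).
664^291 = 664^(256+32+2+1) ≡ 342 (mod 1163).
Check: 342² = 116964 ≡ 664 (mod 1163). The two roots are 342 and 821.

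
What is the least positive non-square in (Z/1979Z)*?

2

(2/1979) = −1, so 2 is the smallest positive non-residue mod 1979.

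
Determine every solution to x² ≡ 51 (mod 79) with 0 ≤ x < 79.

29, 50

Since 79 ≡ 3 (mod 4), a square root of 51 is 51^((79+1)/4) = 51^20 mod 79.
Repeated squaring: 51^2≡73, 51^4≡36, 51^8≡32, 51^16≡76 (mod 79).
51^20 = 51^(16+4) ≡ 50 (mod 79).
Check: 50² = 2500 ≡ 51 (mod 79). The two roots are 29 and 50.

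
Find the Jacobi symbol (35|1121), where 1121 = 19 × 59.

Reciprocity: 35 ≡ 3 and 1121 ≡ 1 (mod 4), so (35/1121) = +(1121/35).
Reduce top mod 35: now compute (1/35).
Reached (1/35) = 1. Collecting the sign flips along the way, the symbol is +1.

1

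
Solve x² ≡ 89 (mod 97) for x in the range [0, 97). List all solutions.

97 ≡ 1 (mod 4), so we find a root by search.
Trying successive values, 34² = 1156 ≡ 89 (mod 97). The other root is 97 − 34 = 63.

34, 63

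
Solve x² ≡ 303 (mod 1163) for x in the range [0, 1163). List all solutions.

Since 1163 ≡ 3 (mod 4), a square root of 303 is 303^((1163+1)/4) = 303^291 mod 1163.
Repeated squaring: 303^2≡1095, 303^4≡1135, 303^8≡784, 303^16≡592, 303^32≡401, 303^64≡307, 303^128≡46, 303^256≡953 (mod 1163).
303^291 = 303^(256+32+2+1) ≡ 585 (mod 1163).
Check: 585² = 342225 ≡ 303 (mod 1163). The two roots are 578 and 585.

578, 585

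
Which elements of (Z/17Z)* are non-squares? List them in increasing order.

Square k = 1,…,8 (k and 17−k give the same square):
1²=1, 2²=4, 3²=9, 4²=16, 5²≡8, 6²≡2, 7²≡15, 8²≡13 (mod 17).
The residues are {1, 2, 4, 8, 9, 13, 15, 16}; the non-residues are the remaining 8 nonzero classes.

3,5,6,7,10,11,12,14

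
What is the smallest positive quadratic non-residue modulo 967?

3

(2/967) = +1, so 2 is a residue.
(3/967) = −1, so 3 is the smallest positive non-residue mod 967.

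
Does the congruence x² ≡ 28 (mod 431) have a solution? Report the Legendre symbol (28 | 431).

Euler's criterion: (28/431) ≡ 28^215 (mod 431).
28^2 ≡ 353 (mod 431)
28^4 ≡ 50 (mod 431)
28^8 ≡ 345 (mod 431)
28^16 ≡ 69 (mod 431)
28^32 ≡ 20 (mod 431)
28^64 ≡ 400 (mod 431)
28^128 ≡ 99 (mod 431)
28^215 = 28^(128+64+16+4+2+1) ≡ 430 (mod 431).
Result is 430 ≡ −1, so (28/431) = −1.

-1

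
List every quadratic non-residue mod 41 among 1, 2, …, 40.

Square k = 1,…,20 (k and 41−k give the same square):
1²=1, 2²=4, 3²=9, 4²=16, 5²=25, 6²=36, 7²≡8, 8²≡23, 9²≡40, 10²≡18, 11²≡39, 12²≡21, 13²≡5, 14²≡32, 15²≡20, 16²≡10, 17²≡2, 18²≡37, 19²≡33, 20²≡31 (mod 41).
The residues are {1, 2, 4, 5, 8, 9, 10, 16, 18, 20, 21, 23, 25, 31, 32, 33, 36, 37, 39, 40}; the non-residues are the remaining 20 nonzero classes.

3,6,7,11,12,13,14,15,17,19,22,24,26,27,28,29,30,34,35,38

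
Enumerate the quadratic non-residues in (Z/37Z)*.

2, 5, 6, 8, 13, 14, 15, 17, 18, 19, 20, 22, 23, 24, 29, 31, 32, 35

Square k = 1,…,18 (k and 37−k give the same square):
1²=1, 2²=4, 3²=9, 4²=16, 5²=25, 6²=36, 7²≡12, 8²≡27, 9²≡7, 10²≡26, 11²≡10, 12²≡33, 13²≡21, 14²≡11, 15²≡3, 16²≡34, 17²≡30, 18²≡28 (mod 37).
The residues are {1, 3, 4, 7, 9, 10, 11, 12, 16, 21, 25, 26, 27, 28, 30, 33, 34, 36}; the non-residues are the remaining 18 nonzero classes.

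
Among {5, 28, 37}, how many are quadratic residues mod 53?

2

(5/53) = -1 → non-residue.
(28/53) = +1 → QR.
(37/53) = +1 → QR.
Total quadratic residues among the 3: 2.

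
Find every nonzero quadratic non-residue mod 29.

Square k = 1,…,14 (k and 29−k give the same square):
1²=1, 2²=4, 3²=9, 4²=16, 5²=25, 6²≡7, 7²≡20, 8²≡6, 9²≡23, 10²≡13, 11²≡5, 12²≡28, 13²≡24, 14²≡22 (mod 29).
The residues are {1, 4, 5, 6, 7, 9, 13, 16, 20, 22, 23, 24, 25, 28}; the non-residues are the remaining 14 nonzero classes.

2,3,8,10,11,12,14,15,17,18,19,21,26,27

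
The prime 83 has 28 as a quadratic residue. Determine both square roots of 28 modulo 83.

32, 51

Since 83 ≡ 3 (mod 4), a square root of 28 is 28^((83+1)/4) = 28^21 mod 83.
Repeated squaring: 28^2≡37, 28^4≡41, 28^8≡21, 28^16≡26 (mod 83).
28^21 = 28^(16+4+1) ≡ 51 (mod 83).
Check: 51² = 2601 ≡ 28 (mod 83). The two roots are 32 and 51.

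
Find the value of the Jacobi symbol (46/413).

1

Pull out 2: since 413 ≡ 5 (mod 8), (2/413) = -1.
Reciprocity: 23 ≡ 3 and 413 ≡ 1 (mod 4), so (23/413) = +(413/23).
Reduce top mod 23: now compute (22/23).
Pull out 2: since 23 ≡ 7 (mod 8), (2/23) = +1.
Reciprocity: 11 ≡ 3 and 23 ≡ 3 (mod 4), so (11/23) = −(23/11).
Reduce top mod 11: now compute (1/11).
Reached (1/11) = 1. Collecting the sign flips along the way, the symbol is +1.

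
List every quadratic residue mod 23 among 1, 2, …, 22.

1 2 3 4 6 8 9 12 13 16 18

Square k = 1,…,11 (k and 23−k give the same square):
1²=1, 2²=4, 3²=9, 4²=16, 5²≡2, 6²≡13, 7²≡3, 8²≡18, 9²≡12, 10²≡8, 11²≡6 (mod 23).
So the quadratic residues mod 23 are {1, 2, 3, 4, 6, 8, 9, 12, 13, 16, 18}.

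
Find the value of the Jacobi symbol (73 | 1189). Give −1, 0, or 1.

Reciprocity: 73 ≡ 1 and 1189 ≡ 1 (mod 4), so (73/1189) = +(1189/73).
Reduce top mod 73: now compute (21/73).
Reciprocity: 21 ≡ 1 and 73 ≡ 1 (mod 4), so (21/73) = +(73/21).
Reduce top mod 21: now compute (10/21).
Pull out 2: since 21 ≡ 5 (mod 8), (2/21) = -1.
Reciprocity: 5 ≡ 1 and 21 ≡ 1 (mod 4), so (5/21) = +(21/5).
Reduce top mod 5: now compute (1/5).
Reached (1/5) = 1. Collecting the sign flips along the way, the symbol is -1.

-1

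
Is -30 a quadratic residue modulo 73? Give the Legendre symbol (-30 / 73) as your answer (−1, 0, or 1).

-1

First reduce: -30 ≡ 43 (mod 73).
Reciprocity: 43 ≡ 3 and 73 ≡ 1 (mod 4), so (43/73) = +(73/43).
Reduce top mod 43: now compute (30/43).
Pull out 2: since 43 ≡ 3 (mod 8), (2/43) = -1.
Reciprocity: 15 ≡ 3 and 43 ≡ 3 (mod 4), so (15/43) = −(43/15).
Reduce top mod 15: now compute (13/15).
Reciprocity: 13 ≡ 1 and 15 ≡ 3 (mod 4), so (13/15) = +(15/13).
Reduce top mod 13: now compute (2/13).
Pull out 2: since 13 ≡ 5 (mod 8), (2/13) = -1.
Reached (1/13) = 1. Collecting the sign flips along the way, the symbol is -1.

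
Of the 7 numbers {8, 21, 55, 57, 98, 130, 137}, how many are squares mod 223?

(8/223) = +1 → QR.
(21/223) = -1 → non-residue.
(55/223) = +1 → QR.
(57/223) = -1 → non-residue.
(98/223) = +1 → QR.
(130/223) = +1 → QR.
(137/223) = -1 → non-residue.
Total quadratic residues among the 7: 4.

4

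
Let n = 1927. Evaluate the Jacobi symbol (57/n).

Reciprocity: 57 ≡ 1 and 1927 ≡ 3 (mod 4), so (57/1927) = +(1927/57).
Reduce top mod 57: now compute (46/57).
Pull out 2: since 57 ≡ 1 (mod 8), (2/57) = +1.
Reciprocity: 23 ≡ 3 and 57 ≡ 1 (mod 4), so (23/57) = +(57/23).
Reduce top mod 23: now compute (11/23).
Reciprocity: 11 ≡ 3 and 23 ≡ 3 (mod 4), so (11/23) = −(23/11).
Reduce top mod 11: now compute (1/11).
Reached (1/11) = 1. Collecting the sign flips along the way, the symbol is -1.

-1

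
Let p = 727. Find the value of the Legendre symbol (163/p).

Euler's criterion: (163/727) ≡ 163^363 (mod 727).
163^2 ≡ 397 (mod 727)
163^4 ≡ 577 (mod 727)
163^8 ≡ 690 (mod 727)
163^16 ≡ 642 (mod 727)
163^32 ≡ 682 (mod 727)
163^64 ≡ 571 (mod 727)
163^128 ≡ 345 (mod 727)
163^256 ≡ 524 (mod 727)
163^363 = 163^(256+64+32+8+2+1) ≡ 1 (mod 727).
Result is 1, so (163/727) = 1.

1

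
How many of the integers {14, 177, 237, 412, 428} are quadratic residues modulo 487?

(14/487) = -1 → non-residue.
(177/487) = +1 → QR.
(237/487) = +1 → QR.
(412/487) = +1 → QR.
(428/487) = +1 → QR.
Total quadratic residues among the 5: 4.

4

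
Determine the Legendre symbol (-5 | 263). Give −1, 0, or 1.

First reduce: -5 ≡ 258 (mod 263).
Pull out 2: since 263 ≡ 7 (mod 8), (2/263) = +1.
Reciprocity: 129 ≡ 1 and 263 ≡ 3 (mod 4), so (129/263) = +(263/129).
Reduce top mod 129: now compute (5/129).
Reciprocity: 5 ≡ 1 and 129 ≡ 1 (mod 4), so (5/129) = +(129/5).
Reduce top mod 5: now compute (4/5).
Pull out 2^2: since 5 ≡ 5 (mod 8), (2/5) = -1, so (2/5)^2 = +1.
Reached (1/5) = 1. Collecting the sign flips along the way, the symbol is +1.

1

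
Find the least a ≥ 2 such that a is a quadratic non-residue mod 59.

(2/59) = −1, so 2 is the smallest positive non-residue mod 59.

2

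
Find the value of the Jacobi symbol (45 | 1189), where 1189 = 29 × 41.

Reciprocity: 45 ≡ 1 and 1189 ≡ 1 (mod 4), so (45/1189) = +(1189/45).
Reduce top mod 45: now compute (19/45).
Reciprocity: 19 ≡ 3 and 45 ≡ 1 (mod 4), so (19/45) = +(45/19).
Reduce top mod 19: now compute (7/19).
Reciprocity: 7 ≡ 3 and 19 ≡ 3 (mod 4), so (7/19) = −(19/7).
Reduce top mod 7: now compute (5/7).
Reciprocity: 5 ≡ 1 and 7 ≡ 3 (mod 4), so (5/7) = +(7/5).
Reduce top mod 5: now compute (2/5).
Pull out 2: since 5 ≡ 5 (mod 8), (2/5) = -1.
Reached (1/5) = 1. Collecting the sign flips along the way, the symbol is +1.

1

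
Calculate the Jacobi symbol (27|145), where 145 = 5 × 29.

Reciprocity: 27 ≡ 3 and 145 ≡ 1 (mod 4), so (27/145) = +(145/27).
Reduce top mod 27: now compute (10/27).
Pull out 2: since 27 ≡ 3 (mod 8), (2/27) = -1.
Reciprocity: 5 ≡ 1 and 27 ≡ 3 (mod 4), so (5/27) = +(27/5).
Reduce top mod 5: now compute (2/5).
Pull out 2: since 5 ≡ 5 (mod 8), (2/5) = -1.
Reached (1/5) = 1. Collecting the sign flips along the way, the symbol is +1.

1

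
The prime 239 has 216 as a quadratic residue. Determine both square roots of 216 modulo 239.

Since 239 ≡ 3 (mod 4), a square root of 216 is 216^((239+1)/4) = 216^60 mod 239.
Repeated squaring: 216^2≡51, 216^4≡211, 216^8≡67, 216^16≡187, 216^32≡75 (mod 239).
216^60 = 216^(32+16+8+4) ≡ 132 (mod 239).
Check: 132² = 17424 ≡ 216 (mod 239). The two roots are 107 and 132.

107, 132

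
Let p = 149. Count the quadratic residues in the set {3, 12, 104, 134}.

1

(3/149) = -1 → non-residue.
(12/149) = -1 → non-residue.
(104/149) = +1 → QR.
(134/149) = -1 → non-residue.
Total quadratic residues among the 4: 1.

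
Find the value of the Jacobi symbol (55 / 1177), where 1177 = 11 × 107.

Reciprocity: 55 ≡ 3 and 1177 ≡ 1 (mod 4), so (55/1177) = +(1177/55).
Reduce top mod 55: now compute (22/55).
Pull out 2: since 55 ≡ 7 (mod 8), (2/55) = +1.
Reciprocity: 11 ≡ 3 and 55 ≡ 3 (mod 4), so (11/55) = −(55/11).
Reduce top mod 11: now compute (0/11).
Top reduces to 0: gcd > 1, so the symbol is 0.

0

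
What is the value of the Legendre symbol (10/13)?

Pull out 2: since 13 ≡ 5 (mod 8), (2/13) = -1.
Reciprocity: 5 ≡ 1 and 13 ≡ 1 (mod 4), so (5/13) = +(13/5).
Reduce top mod 5: now compute (3/5).
Reciprocity: 3 ≡ 3 and 5 ≡ 1 (mod 4), so (3/5) = +(5/3).
Reduce top mod 3: now compute (2/3).
Pull out 2: since 3 ≡ 3 (mod 8), (2/3) = -1.
Reached (1/3) = 1. Collecting the sign flips along the way, the symbol is +1.

1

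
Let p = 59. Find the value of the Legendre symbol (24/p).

Pull out 2^3: since 59 ≡ 3 (mod 8), (2/59) = -1, so (2/59)^3 = -1.
Reciprocity: 3 ≡ 3 and 59 ≡ 3 (mod 4), so (3/59) = −(59/3).
Reduce top mod 3: now compute (2/3).
Pull out 2: since 3 ≡ 3 (mod 8), (2/3) = -1.
Reached (1/3) = 1. Collecting the sign flips along the way, the symbol is -1.

-1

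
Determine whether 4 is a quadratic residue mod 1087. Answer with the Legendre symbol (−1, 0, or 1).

1

Euler's criterion: (4/1087) ≡ 4^543 (mod 1087).
4^2 ≡ 16 (mod 1087)
4^4 ≡ 256 (mod 1087)
4^8 ≡ 316 (mod 1087)
4^16 ≡ 939 (mod 1087)
4^32 ≡ 164 (mod 1087)
4^64 ≡ 808 (mod 1087)
4^128 ≡ 664 (mod 1087)
4^256 ≡ 661 (mod 1087)
4^512 ≡ 1034 (mod 1087)
4^543 = 4^(512+16+8+4+2+1) ≡ 1 (mod 1087).
Result is 1, so (4/1087) = 1.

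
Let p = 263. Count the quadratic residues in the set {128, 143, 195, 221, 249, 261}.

(128/263) = +1 → QR.
(143/263) = +1 → QR.
(195/263) = -1 → non-residue.
(221/263) = +1 → QR.
(249/263) = +1 → QR.
(261/263) = -1 → non-residue.
Total quadratic residues among the 6: 4.

4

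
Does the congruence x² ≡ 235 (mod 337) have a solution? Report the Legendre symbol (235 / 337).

-1

Euler's criterion: (235/337) ≡ 235^168 (mod 337).
235^2 ≡ 294 (mod 337)
235^4 ≡ 164 (mod 337)
235^8 ≡ 273 (mod 337)
235^16 ≡ 52 (mod 337)
235^32 ≡ 8 (mod 337)
235^64 ≡ 64 (mod 337)
235^128 ≡ 52 (mod 337)
235^168 = 235^(128+32+8) ≡ 336 (mod 337).
Result is 336 ≡ −1, so (235/337) = −1.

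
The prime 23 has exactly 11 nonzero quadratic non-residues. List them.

Square k = 1,…,11 (k and 23−k give the same square):
1²=1, 2²=4, 3²=9, 4²=16, 5²≡2, 6²≡13, 7²≡3, 8²≡18, 9²≡12, 10²≡8, 11²≡6 (mod 23).
The residues are {1, 2, 3, 4, 6, 8, 9, 12, 13, 16, 18}; the non-residues are the remaining 11 nonzero classes.

5, 7, 10, 11, 14, 15, 17, 19, 20, 21, 22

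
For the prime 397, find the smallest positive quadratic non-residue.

2

(2/397) = −1, so 2 is the smallest positive non-residue mod 397.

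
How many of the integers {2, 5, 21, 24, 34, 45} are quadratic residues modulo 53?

1

(2/53) = -1 → non-residue.
(5/53) = -1 → non-residue.
(21/53) = -1 → non-residue.
(24/53) = +1 → QR.
(34/53) = -1 → non-residue.
(45/53) = -1 → non-residue.
Total quadratic residues among the 6: 1.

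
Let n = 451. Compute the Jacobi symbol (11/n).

Reciprocity: 11 ≡ 3 and 451 ≡ 3 (mod 4), so (11/451) = −(451/11).
Reduce top mod 11: now compute (0/11).
Top reduces to 0: gcd > 1, so the symbol is 0.

0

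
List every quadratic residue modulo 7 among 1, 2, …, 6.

1 2 4

Square k = 1,…,3 (k and 7−k give the same square):
1²=1, 2²=4, 3²≡2 (mod 7).
So the quadratic residues mod 7 are {1, 2, 4}.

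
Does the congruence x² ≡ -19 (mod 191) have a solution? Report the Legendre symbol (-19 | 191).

First reduce: -19 ≡ 172 (mod 191).
Pull out 2^2: since 191 ≡ 7 (mod 8), (2/191) = +1, so (2/191)^2 = +1.
Reciprocity: 43 ≡ 3 and 191 ≡ 3 (mod 4), so (43/191) = −(191/43).
Reduce top mod 43: now compute (19/43).
Reciprocity: 19 ≡ 3 and 43 ≡ 3 (mod 4), so (19/43) = −(43/19).
Reduce top mod 19: now compute (5/19).
Reciprocity: 5 ≡ 1 and 19 ≡ 3 (mod 4), so (5/19) = +(19/5).
Reduce top mod 5: now compute (4/5).
Pull out 2^2: since 5 ≡ 5 (mod 8), (2/5) = -1, so (2/5)^2 = +1.
Reached (1/5) = 1. Collecting the sign flips along the way, the symbol is +1.

1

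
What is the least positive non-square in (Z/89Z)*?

(2/89) = +1, so 2 is a residue.
(3/89) = −1, so 3 is the smallest positive non-residue mod 89.

3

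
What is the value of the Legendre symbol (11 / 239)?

1

Euler's criterion: (11/239) ≡ 11^119 (mod 239).
11^2 ≡ 121 (mod 239)
11^4 ≡ 62 (mod 239)
11^8 ≡ 20 (mod 239)
11^16 ≡ 161 (mod 239)
11^32 ≡ 109 (mod 239)
11^64 ≡ 170 (mod 239)
11^119 = 11^(64+32+16+4+2+1) ≡ 1 (mod 239).
Result is 1, so (11/239) = 1.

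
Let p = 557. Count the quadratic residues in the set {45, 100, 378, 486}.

3

(45/557) = -1 → non-residue.
(100/557) = +1 → QR.
(378/557) = +1 → QR.
(486/557) = +1 → QR.
Total quadratic residues among the 4: 3.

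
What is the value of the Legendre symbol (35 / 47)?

Reciprocity: 35 ≡ 3 and 47 ≡ 3 (mod 4), so (35/47) = −(47/35).
Reduce top mod 35: now compute (12/35).
Pull out 2^2: since 35 ≡ 3 (mod 8), (2/35) = -1, so (2/35)^2 = +1.
Reciprocity: 3 ≡ 3 and 35 ≡ 3 (mod 4), so (3/35) = −(35/3).
Reduce top mod 3: now compute (2/3).
Pull out 2: since 3 ≡ 3 (mod 8), (2/3) = -1.
Reached (1/3) = 1. Collecting the sign flips along the way, the symbol is -1.

-1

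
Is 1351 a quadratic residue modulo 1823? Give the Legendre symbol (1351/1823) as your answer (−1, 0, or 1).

1

Reciprocity: 1351 ≡ 3 and 1823 ≡ 3 (mod 4), so (1351/1823) = −(1823/1351).
Reduce top mod 1351: now compute (472/1351).
Pull out 2^3: since 1351 ≡ 7 (mod 8), (2/1351) = +1, so (2/1351)^3 = +1.
Reciprocity: 59 ≡ 3 and 1351 ≡ 3 (mod 4), so (59/1351) = −(1351/59).
Reduce top mod 59: now compute (53/59).
Reciprocity: 53 ≡ 1 and 59 ≡ 3 (mod 4), so (53/59) = +(59/53).
Reduce top mod 53: now compute (6/53).
Pull out 2: since 53 ≡ 5 (mod 8), (2/53) = -1.
Reciprocity: 3 ≡ 3 and 53 ≡ 1 (mod 4), so (3/53) = +(53/3).
Reduce top mod 3: now compute (2/3).
Pull out 2: since 3 ≡ 3 (mod 8), (2/3) = -1.
Reached (1/3) = 1. Collecting the sign flips along the way, the symbol is +1.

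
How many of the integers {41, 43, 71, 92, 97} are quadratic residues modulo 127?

(41/127) = +1 → QR.
(43/127) = -1 → non-residue.
(71/127) = +1 → QR.
(92/127) = -1 → non-residue.
(97/127) = -1 → non-residue.
Total quadratic residues among the 5: 2.

2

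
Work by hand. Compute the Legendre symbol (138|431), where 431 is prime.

1

Pull out 2: since 431 ≡ 7 (mod 8), (2/431) = +1.
Reciprocity: 69 ≡ 1 and 431 ≡ 3 (mod 4), so (69/431) = +(431/69).
Reduce top mod 69: now compute (17/69).
Reciprocity: 17 ≡ 1 and 69 ≡ 1 (mod 4), so (17/69) = +(69/17).
Reduce top mod 17: now compute (1/17).
Reached (1/17) = 1. Collecting the sign flips along the way, the symbol is +1.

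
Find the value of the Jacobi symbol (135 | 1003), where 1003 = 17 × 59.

Reciprocity: 135 ≡ 3 and 1003 ≡ 3 (mod 4), so (135/1003) = −(1003/135).
Reduce top mod 135: now compute (58/135).
Pull out 2: since 135 ≡ 7 (mod 8), (2/135) = +1.
Reciprocity: 29 ≡ 1 and 135 ≡ 3 (mod 4), so (29/135) = +(135/29).
Reduce top mod 29: now compute (19/29).
Reciprocity: 19 ≡ 3 and 29 ≡ 1 (mod 4), so (19/29) = +(29/19).
Reduce top mod 19: now compute (10/19).
Pull out 2: since 19 ≡ 3 (mod 8), (2/19) = -1.
Reciprocity: 5 ≡ 1 and 19 ≡ 3 (mod 4), so (5/19) = +(19/5).
Reduce top mod 5: now compute (4/5).
Pull out 2^2: since 5 ≡ 5 (mod 8), (2/5) = -1, so (2/5)^2 = +1.
Reached (1/5) = 1. Collecting the sign flips along the way, the symbol is +1.

1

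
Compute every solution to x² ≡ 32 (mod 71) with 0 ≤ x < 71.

23, 48

Since 71 ≡ 3 (mod 4), a square root of 32 is 32^((71+1)/4) = 32^18 mod 71.
Repeated squaring: 32^2≡30, 32^4≡48, 32^8≡32, 32^16≡30 (mod 71).
32^18 = 32^(16+2) ≡ 48 (mod 71).
Check: 48² = 2304 ≡ 32 (mod 71). The two roots are 23 and 48.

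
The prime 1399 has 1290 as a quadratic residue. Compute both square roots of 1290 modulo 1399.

413, 986

Since 1399 ≡ 3 (mod 4), a square root of 1290 is 1290^((1399+1)/4) = 1290^350 mod 1399.
Repeated squaring: 1290^2≡689, 1290^4≡460, 1290^8≡351, 1290^16≡89, 1290^32≡926, 1290^64≡1288, 1290^128≡1129, 1290^256≡152 (mod 1399).
1290^350 = 1290^(256+64+16+8+4+2) ≡ 413 (mod 1399).
Check: 413² = 170569 ≡ 1290 (mod 1399). The two roots are 413 and 986.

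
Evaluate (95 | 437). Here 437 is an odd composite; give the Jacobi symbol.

Reciprocity: 95 ≡ 3 and 437 ≡ 1 (mod 4), so (95/437) = +(437/95).
Reduce top mod 95: now compute (57/95).
Reciprocity: 57 ≡ 1 and 95 ≡ 3 (mod 4), so (57/95) = +(95/57).
Reduce top mod 57: now compute (38/57).
Pull out 2: since 57 ≡ 1 (mod 8), (2/57) = +1.
Reciprocity: 19 ≡ 3 and 57 ≡ 1 (mod 4), so (19/57) = +(57/19).
Reduce top mod 19: now compute (0/19).
Top reduces to 0: gcd > 1, so the symbol is 0.

0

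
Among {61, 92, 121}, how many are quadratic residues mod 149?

2

(61/149) = +1 → QR.
(92/149) = -1 → non-residue.
(121/149) = +1 → QR.
Total quadratic residues among the 3: 2.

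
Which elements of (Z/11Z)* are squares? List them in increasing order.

1, 3, 4, 5, 9

Square k = 1,…,5 (k and 11−k give the same square):
1²=1, 2²=4, 3²=9, 4²≡5, 5²≡3 (mod 11).
So the quadratic residues mod 11 are {1, 3, 4, 5, 9}.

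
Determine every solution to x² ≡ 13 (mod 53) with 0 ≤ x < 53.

15, 38

53 ≡ 1 (mod 4), so we find a root by search.
Trying successive values, 15² = 225 ≡ 13 (mod 53). The other root is 53 − 15 = 38.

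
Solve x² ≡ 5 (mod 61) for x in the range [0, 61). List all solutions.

26, 35

61 ≡ 1 (mod 4), so we find a root by search.
Trying successive values, 26² = 676 ≡ 5 (mod 61). The other root is 61 − 26 = 35.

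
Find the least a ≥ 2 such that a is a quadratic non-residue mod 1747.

(2/1747) = −1, so 2 is the smallest positive non-residue mod 1747.

2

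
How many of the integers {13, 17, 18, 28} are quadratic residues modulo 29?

2

(13/29) = +1 → QR.
(17/29) = -1 → non-residue.
(18/29) = -1 → non-residue.
(28/29) = +1 → QR.
Total quadratic residues among the 4: 2.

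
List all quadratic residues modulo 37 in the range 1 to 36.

Square k = 1,…,18 (k and 37−k give the same square):
1²=1, 2²=4, 3²=9, 4²=16, 5²=25, 6²=36, 7²≡12, 8²≡27, 9²≡7, 10²≡26, 11²≡10, 12²≡33, 13²≡21, 14²≡11, 15²≡3, 16²≡34, 17²≡30, 18²≡28 (mod 37).
So the quadratic residues mod 37 are {1, 3, 4, 7, 9, 10, 11, 12, 16, 21, 25, 26, 27, 28, 30, 33, 34, 36}.

1, 3, 4, 7, 9, 10, 11, 12, 16, 21, 25, 26, 27, 28, 30, 33, 34, 36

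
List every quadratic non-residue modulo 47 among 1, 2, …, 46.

Square k = 1,…,23 (k and 47−k give the same square):
1²=1, 2²=4, 3²=9, 4²=16, 5²=25, 6²=36, 7²≡2, 8²≡17, 9²≡34, 10²≡6, 11²≡27, 12²≡3, 13²≡28, 14²≡8, 15²≡37, 16²≡21, 17²≡7, 18²≡42, 19²≡32, 20²≡24, 21²≡18, 22²≡14, 23²≡12 (mod 47).
The residues are {1, 2, 3, 4, 6, 7, 8, 9, 12, 14, 16, 17, 18, 21, 24, 25, 27, 28, 32, 34, 36, 37, 42}; the non-residues are the remaining 23 nonzero classes.

5 10 11 13 15 19 20 22 23 26 29 30 31 33 35 38 39 40 41 43 44 45 46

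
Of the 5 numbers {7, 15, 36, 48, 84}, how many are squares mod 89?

2

(7/89) = -1 → non-residue.
(15/89) = -1 → non-residue.
(36/89) = +1 → QR.
(48/89) = -1 → non-residue.
(84/89) = +1 → QR.
Total quadratic residues among the 5: 2.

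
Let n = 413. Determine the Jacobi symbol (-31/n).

First reduce: -31 ≡ 382 (mod 413).
Pull out 2: since 413 ≡ 5 (mod 8), (2/413) = -1.
Reciprocity: 191 ≡ 3 and 413 ≡ 1 (mod 4), so (191/413) = +(413/191).
Reduce top mod 191: now compute (31/191).
Reciprocity: 31 ≡ 3 and 191 ≡ 3 (mod 4), so (31/191) = −(191/31).
Reduce top mod 31: now compute (5/31).
Reciprocity: 5 ≡ 1 and 31 ≡ 3 (mod 4), so (5/31) = +(31/5).
Reduce top mod 5: now compute (1/5).
Reached (1/5) = 1. Collecting the sign flips along the way, the symbol is +1.

1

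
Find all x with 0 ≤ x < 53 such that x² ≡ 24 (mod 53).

17, 36

53 ≡ 1 (mod 4), so we find a root by search.
Trying successive values, 17² = 289 ≡ 24 (mod 53). The other root is 53 − 17 = 36.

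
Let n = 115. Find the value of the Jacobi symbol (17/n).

1

Reciprocity: 17 ≡ 1 and 115 ≡ 3 (mod 4), so (17/115) = +(115/17).
Reduce top mod 17: now compute (13/17).
Reciprocity: 13 ≡ 1 and 17 ≡ 1 (mod 4), so (13/17) = +(17/13).
Reduce top mod 13: now compute (4/13).
Pull out 2^2: since 13 ≡ 5 (mod 8), (2/13) = -1, so (2/13)^2 = +1.
Reached (1/13) = 1. Collecting the sign flips along the way, the symbol is +1.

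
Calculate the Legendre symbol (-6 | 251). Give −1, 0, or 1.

First reduce: -6 ≡ 245 (mod 251).
Reciprocity: 245 ≡ 1 and 251 ≡ 3 (mod 4), so (245/251) = +(251/245).
Reduce top mod 245: now compute (6/245).
Pull out 2: since 245 ≡ 5 (mod 8), (2/245) = -1.
Reciprocity: 3 ≡ 3 and 245 ≡ 1 (mod 4), so (3/245) = +(245/3).
Reduce top mod 3: now compute (2/3).
Pull out 2: since 3 ≡ 3 (mod 8), (2/3) = -1.
Reached (1/3) = 1. Collecting the sign flips along the way, the symbol is +1.

1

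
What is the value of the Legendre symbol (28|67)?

Euler's criterion: (28/67) ≡ 28^33 (mod 67).
28^2 ≡ 47 (mod 67)
28^4 ≡ 65 (mod 67)
28^8 ≡ 4 (mod 67)
28^16 ≡ 16 (mod 67)
28^32 ≡ 55 (mod 67)
28^33 = 28^(32+1) ≡ 66 (mod 67).
Result is 66 ≡ −1, so (28/67) = −1.

-1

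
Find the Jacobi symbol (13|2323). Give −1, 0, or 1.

Reciprocity: 13 ≡ 1 and 2323 ≡ 3 (mod 4), so (13/2323) = +(2323/13).
Reduce top mod 13: now compute (9/13).
Reciprocity: 9 ≡ 1 and 13 ≡ 1 (mod 4), so (9/13) = +(13/9).
Reduce top mod 9: now compute (4/9).
Pull out 2^2: since 9 ≡ 1 (mod 8), (2/9) = +1, so (2/9)^2 = +1.
Reached (1/9) = 1. Collecting the sign flips along the way, the symbol is +1.

1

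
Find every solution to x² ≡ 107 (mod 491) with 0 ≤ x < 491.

33, 458

Since 491 ≡ 3 (mod 4), a square root of 107 is 107^((491+1)/4) = 107^123 mod 491.
Repeated squaring: 107^2≡156, 107^4≡277, 107^8≡133, 107^16≡13, 107^32≡169, 107^64≡83 (mod 491).
107^123 = 107^(64+32+16+8+2+1) ≡ 33 (mod 491).
Check: 33² = 1089 ≡ 107 (mod 491). The two roots are 33 and 458.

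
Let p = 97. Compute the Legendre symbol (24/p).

Euler's criterion: (24/97) ≡ 24^48 (mod 97).
24^2 ≡ 91 (mod 97)
24^4 ≡ 36 (mod 97)
24^8 ≡ 35 (mod 97)
24^16 ≡ 61 (mod 97)
24^32 ≡ 35 (mod 97)
24^48 = 24^(32+16) ≡ 1 (mod 97).
Result is 1, so (24/97) = 1.

1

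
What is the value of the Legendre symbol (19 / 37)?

Reciprocity: 19 ≡ 3 and 37 ≡ 1 (mod 4), so (19/37) = +(37/19).
Reduce top mod 19: now compute (18/19).
Pull out 2: since 19 ≡ 3 (mod 8), (2/19) = -1.
Reciprocity: 9 ≡ 1 and 19 ≡ 3 (mod 4), so (9/19) = +(19/9).
Reduce top mod 9: now compute (1/9).
Reached (1/9) = 1. Collecting the sign flips along the way, the symbol is -1.

-1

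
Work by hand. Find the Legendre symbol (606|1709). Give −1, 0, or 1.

Pull out 2: since 1709 ≡ 5 (mod 8), (2/1709) = -1.
Reciprocity: 303 ≡ 3 and 1709 ≡ 1 (mod 4), so (303/1709) = +(1709/303).
Reduce top mod 303: now compute (194/303).
Pull out 2: since 303 ≡ 7 (mod 8), (2/303) = +1.
Reciprocity: 97 ≡ 1 and 303 ≡ 3 (mod 4), so (97/303) = +(303/97).
Reduce top mod 97: now compute (12/97).
Pull out 2^2: since 97 ≡ 1 (mod 8), (2/97) = +1, so (2/97)^2 = +1.
Reciprocity: 3 ≡ 3 and 97 ≡ 1 (mod 4), so (3/97) = +(97/3).
Reduce top mod 3: now compute (1/3).
Reached (1/3) = 1. Collecting the sign flips along the way, the symbol is -1.

-1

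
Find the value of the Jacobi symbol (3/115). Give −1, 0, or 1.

-1

Reciprocity: 3 ≡ 3 and 115 ≡ 3 (mod 4), so (3/115) = −(115/3).
Reduce top mod 3: now compute (1/3).
Reached (1/3) = 1. Collecting the sign flips along the way, the symbol is -1.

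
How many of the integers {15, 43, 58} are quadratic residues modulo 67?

1

(15/67) = +1 → QR.
(43/67) = -1 → non-residue.
(58/67) = -1 → non-residue.
Total quadratic residues among the 3: 1.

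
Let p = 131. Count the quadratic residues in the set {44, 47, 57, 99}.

(44/131) = +1 → QR.
(47/131) = -1 → non-residue.
(57/131) = -1 → non-residue.
(99/131) = +1 → QR.
Total quadratic residues among the 4: 2.

2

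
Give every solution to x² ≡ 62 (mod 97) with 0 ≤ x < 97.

97 ≡ 1 (mod 4), so we find a root by search.
Trying successive values, 16² = 256 ≡ 62 (mod 97). The other root is 97 − 16 = 81.

16, 81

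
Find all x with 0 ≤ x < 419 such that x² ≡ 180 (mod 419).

173, 246

Since 419 ≡ 3 (mod 4), a square root of 180 is 180^((419+1)/4) = 180^105 mod 419.
Repeated squaring: 180^2≡137, 180^4≡333, 180^8≡273, 180^16≡366, 180^32≡295, 180^64≡292 (mod 419).
180^105 = 180^(64+32+8+1) ≡ 173 (mod 419).
Check: 173² = 29929 ≡ 180 (mod 419). The two roots are 173 and 246.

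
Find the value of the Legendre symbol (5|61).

1

Euler's criterion: (5/61) ≡ 5^30 (mod 61).
5^2 ≡ 25 (mod 61)
5^4 ≡ 15 (mod 61)
5^8 ≡ 42 (mod 61)
5^16 ≡ 56 (mod 61)
5^30 = 5^(16+8+4+2) ≡ 1 (mod 61).
Result is 1, so (5/61) = 1.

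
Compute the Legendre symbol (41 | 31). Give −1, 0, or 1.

First reduce: 41 ≡ 10 (mod 31).
Pull out 2: since 31 ≡ 7 (mod 8), (2/31) = +1.
Reciprocity: 5 ≡ 1 and 31 ≡ 3 (mod 4), so (5/31) = +(31/5).
Reduce top mod 5: now compute (1/5).
Reached (1/5) = 1. Collecting the sign flips along the way, the symbol is +1.

1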